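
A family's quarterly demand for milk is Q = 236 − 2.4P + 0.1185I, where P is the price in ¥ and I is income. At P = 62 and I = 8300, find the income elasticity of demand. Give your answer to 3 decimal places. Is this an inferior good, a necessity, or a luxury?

0.919 (necessity)

At P = 62, I = 8300: Q = 1070.750.
Holding P constant, ∂Q/∂I = 0.1185.
η_I = (∂Q/∂I)·(I/Q) = 0.1185 × (8300/1070.750) = 0.919.
Since 0 < η < 1, this is a necessity.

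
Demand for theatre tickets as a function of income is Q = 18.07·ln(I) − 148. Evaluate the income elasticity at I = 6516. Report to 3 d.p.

1.690

At I = 6516: Q = 10.691.
dQ/dI = 18.07/I = 0.00277317 at this income.
η = (dQ/dI)·(I/Q) = 0.00277317 × (6516/10.691) = 1.690.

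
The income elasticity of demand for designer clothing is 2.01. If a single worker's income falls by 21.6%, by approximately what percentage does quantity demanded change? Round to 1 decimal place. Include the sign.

%ΔQ ≈ η × %ΔI = 2.01 × (-21.6%) = -43.4%.

-43.4%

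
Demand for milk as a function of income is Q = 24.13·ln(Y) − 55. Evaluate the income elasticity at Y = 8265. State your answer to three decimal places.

At Y = 8265: Q = 162.647.
dQ/dY = 24.13/Y = 0.00291954 at this income.
η = (dQ/dY)·(Y/Q) = 0.00291954 × (8265/162.647) = 0.148.

0.148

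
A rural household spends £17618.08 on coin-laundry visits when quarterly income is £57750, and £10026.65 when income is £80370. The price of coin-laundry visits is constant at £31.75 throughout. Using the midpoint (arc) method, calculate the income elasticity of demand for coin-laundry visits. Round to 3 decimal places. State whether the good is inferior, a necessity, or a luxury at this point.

-1.677 (inferior good)

With a constant price, Q₁ = 17618.08/31.75 = 554.900 and Q₂ = 10026.65/31.75 = 315.800 (equivalently, work directly with expenditure since P cancels).
Midpoint %ΔQ = (10026.65 − 17618.08)/13822.37 = -0.54921; midpoint %ΔI = (80370 − 57750)/69060 = 0.32754.
η = -0.54921 / 0.32754 = -1.677.
η < 0 ⇒ inferior good.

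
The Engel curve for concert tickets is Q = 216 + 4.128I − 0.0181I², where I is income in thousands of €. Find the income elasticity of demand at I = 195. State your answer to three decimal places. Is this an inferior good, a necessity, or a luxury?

At I = 195: Q = 332.7075.
dQ/dI = 4.128 − 0.0362I = -2.93100.
η = (dQ/dI)·(I/Q) = -2.93100 × (195/332.7075) = -1.718.
η < 0 ⇒ inferior good.

-1.718 (inferior good)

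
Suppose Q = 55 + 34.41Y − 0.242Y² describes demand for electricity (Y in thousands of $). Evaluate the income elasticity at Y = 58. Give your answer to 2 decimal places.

At Y = 58: Q = 1236.6920.
dQ/dY = 34.41 − 0.484Y = 6.33800.
η = (dQ/dY)·(Y/Q) = 6.33800 × (58/1236.6920) = 0.30.

0.30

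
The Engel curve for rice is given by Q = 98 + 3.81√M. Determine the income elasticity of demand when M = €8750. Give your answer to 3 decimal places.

0.392

At M = 8750: Q = 454.393.
dQ/dM = 3.81/(2√M) = 0.0203653 at this income.
η = (dQ/dM)·(M/Q) = 0.0203653 × (8750/454.393) = 0.392.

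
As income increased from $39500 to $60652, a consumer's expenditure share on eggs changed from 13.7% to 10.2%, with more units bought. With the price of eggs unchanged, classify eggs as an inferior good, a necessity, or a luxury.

Quantity rises but the budget share falls as income rises, so 0 < η < 1.

necessity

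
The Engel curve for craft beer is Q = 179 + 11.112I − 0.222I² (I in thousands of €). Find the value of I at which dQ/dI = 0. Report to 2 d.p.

25.03

dQ/dI = 11.112 − 0.444I.
The good is inferior where dQ/dI < 0. Setting dQ/dI = 0 gives I = 11.112 / 0.444 = 25.03.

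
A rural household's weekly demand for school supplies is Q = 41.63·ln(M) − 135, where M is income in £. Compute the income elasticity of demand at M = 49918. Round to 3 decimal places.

At M = 49918: Q = 315.359.
dQ/dM = 41.63/M = 0.000833968 at this income.
η = (dQ/dM)·(M/Q) = 0.000833968 × (49918/315.359) = 0.132.

0.132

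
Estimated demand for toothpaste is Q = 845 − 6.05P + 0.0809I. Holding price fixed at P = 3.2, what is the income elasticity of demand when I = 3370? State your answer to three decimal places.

0.248

At P = 3.2, I = 3370: Q = 1098.273.
Holding P constant, ∂Q/∂I = 0.0809.
η_I = (∂Q/∂I)·(I/Q) = 0.0809 × (3370/1098.273) = 0.248.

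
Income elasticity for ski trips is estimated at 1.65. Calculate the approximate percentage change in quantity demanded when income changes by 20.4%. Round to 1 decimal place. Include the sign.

%ΔQ ≈ η × %ΔI = 1.65 × 20.4% = 33.7%.

33.7%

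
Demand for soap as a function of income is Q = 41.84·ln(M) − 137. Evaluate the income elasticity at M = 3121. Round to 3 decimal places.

0.210

At M = 3121: Q = 199.641.
dQ/dM = 41.84/M = 0.013406 at this income.
η = (dQ/dM)·(M/Q) = 0.013406 × (3121/199.641) = 0.210.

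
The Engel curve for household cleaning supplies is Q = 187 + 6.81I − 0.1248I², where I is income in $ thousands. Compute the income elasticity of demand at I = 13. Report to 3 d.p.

0.182

At I = 13: Q = 254.4388.
dQ/dI = 6.81 − 0.2496I = 3.56520.
η = (dQ/dI)·(I/Q) = 3.56520 × (13/254.4388) = 0.182.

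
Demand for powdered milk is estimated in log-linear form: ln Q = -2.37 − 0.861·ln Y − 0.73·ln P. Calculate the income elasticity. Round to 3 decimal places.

In a log-linear demand, the coefficient on ln Y is the income elasticity.
So η = -0.861.

-0.861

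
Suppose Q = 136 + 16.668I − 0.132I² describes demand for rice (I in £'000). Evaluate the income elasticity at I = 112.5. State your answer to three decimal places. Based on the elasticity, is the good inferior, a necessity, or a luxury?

At I = 112.5: Q = 340.5250.
dQ/dI = 16.668 − 0.264I = -13.03200.
η = (dQ/dI)·(I/Q) = -13.03200 × (112.5/340.5250) = -4.305.
η < 0 ⇒ inferior good.

-4.305 (inferior good)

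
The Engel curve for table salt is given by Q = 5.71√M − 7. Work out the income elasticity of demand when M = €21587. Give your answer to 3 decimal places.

At M = 21587: Q = 831.943.
dQ/dM = 5.71/(2√M) = 0.0194317 at this income.
η = (dQ/dM)·(M/Q) = 0.0194317 × (21587/831.943) = 0.504.

0.504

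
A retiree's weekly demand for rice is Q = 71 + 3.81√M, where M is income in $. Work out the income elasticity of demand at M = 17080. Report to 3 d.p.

0.438

At M = 17080: Q = 568.931.
dQ/dM = 3.81/(2√M) = 0.0145764 at this income.
η = (dQ/dM)·(M/Q) = 0.0145764 × (17080/568.931) = 0.438.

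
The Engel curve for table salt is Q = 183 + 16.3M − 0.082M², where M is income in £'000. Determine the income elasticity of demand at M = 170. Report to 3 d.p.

-3.370

At M = 170: Q = 584.2000.
dQ/dM = 16.3 − 0.164M = -11.58000.
η = (dQ/dM)·(M/Q) = -11.58000 × (170/584.2000) = -3.370.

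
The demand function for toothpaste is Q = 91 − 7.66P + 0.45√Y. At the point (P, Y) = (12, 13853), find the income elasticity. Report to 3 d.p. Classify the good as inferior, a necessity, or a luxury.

At P = 12, Y = 13853: Q = 52.044.
Holding P constant, ∂Q/∂Y = 0.45/(2√Y) = 0.00191166.
η_Y = (∂Q/∂Y)·(Y/Q) = 0.00191166 × (13853/52.044) = 0.509.
Since 0 < η < 1, this is a necessity.

0.509 (necessity)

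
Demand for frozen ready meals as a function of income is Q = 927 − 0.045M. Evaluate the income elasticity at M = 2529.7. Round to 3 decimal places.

-0.140

At M = 2529.7: Q = 813.164.
dQ/dM = −0.045.
η = (dQ/dM)·(M/Q) = -0.045 × (2529.7/813.164) = -0.140.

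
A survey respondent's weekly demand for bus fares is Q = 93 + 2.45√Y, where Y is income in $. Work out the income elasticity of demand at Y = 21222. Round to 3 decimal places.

At Y = 21222: Q = 449.910.
dQ/dY = 2.45/(2√Y) = 0.00840897 at this income.
η = (dQ/dY)·(Y/Q) = 0.00840897 × (21222/449.910) = 0.397.

0.397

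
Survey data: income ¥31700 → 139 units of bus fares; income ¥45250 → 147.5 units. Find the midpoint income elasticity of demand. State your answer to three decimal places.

0.168

ΔQ = 147.5 − 139 = 8.5; midpoint Q̄ = (139 + 147.5)/2 = 143.25.
ΔI = 45250 − 31700 = 13550; midpoint Ī = (31700 + 45250)/2 = 38475.
η = (ΔQ/Q̄) ÷ (ΔI/Ī) = (8.5/143.25) ÷ (13550/38475) = 0.168.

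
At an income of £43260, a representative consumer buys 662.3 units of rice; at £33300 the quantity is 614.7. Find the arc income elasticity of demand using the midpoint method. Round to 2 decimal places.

0.29

ΔQ = 614.7 − 662.3 = -47.6; midpoint Q̄ = (662.3 + 614.7)/2 = 638.5.
ΔI = 33300 − 43260 = -9960; midpoint Ī = (43260 + 33300)/2 = 38280.
η = (ΔQ/Q̄) ÷ (ΔI/Ī) = (-47.6/638.5) ÷ (-9960/38280) = 0.29.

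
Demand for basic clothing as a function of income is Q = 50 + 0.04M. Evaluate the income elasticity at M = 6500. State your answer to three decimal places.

0.839

At M = 6500: Q = 310.000.
dQ/dM = 0.04.
η = (dQ/dM)·(M/Q) = 0.04 × (6500/310.000) = 0.839.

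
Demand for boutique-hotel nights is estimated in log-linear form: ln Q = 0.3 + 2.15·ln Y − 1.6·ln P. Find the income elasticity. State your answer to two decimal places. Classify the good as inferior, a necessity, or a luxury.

In a log-linear demand, the coefficient on ln Y is the income elasticity.
So η = 2.15.
η > 1 ⇒ luxury.

2.15 (luxury)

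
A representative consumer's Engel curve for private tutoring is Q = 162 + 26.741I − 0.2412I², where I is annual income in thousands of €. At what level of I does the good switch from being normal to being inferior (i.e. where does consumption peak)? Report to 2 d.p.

dQ/dI = 26.741 − 0.4824I.
The good is inferior where dQ/dI < 0. Setting dQ/dI = 0 gives I = 26.741 / 0.4824 = 55.43.

55.43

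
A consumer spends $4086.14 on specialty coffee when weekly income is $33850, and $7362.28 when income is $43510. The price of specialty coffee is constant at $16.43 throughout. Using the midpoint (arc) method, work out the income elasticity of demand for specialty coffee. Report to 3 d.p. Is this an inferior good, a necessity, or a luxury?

With a constant price, Q₁ = 4086.14/16.43 = 248.700 and Q₂ = 7362.28/16.43 = 448.100 (equivalently, work directly with expenditure since P cancels).
Midpoint %ΔQ = (7362.28 − 4086.14)/5724.21 = 0.57233; midpoint %ΔI = (43510 − 33850)/38680 = 0.24974.
η = 0.57233 / 0.24974 = 2.292.
η > 1 ⇒ luxury.

2.292 (luxury)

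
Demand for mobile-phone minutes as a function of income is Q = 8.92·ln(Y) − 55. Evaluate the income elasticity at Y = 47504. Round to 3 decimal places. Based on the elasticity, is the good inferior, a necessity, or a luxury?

0.217 (necessity)

At Y = 47504: Q = 41.056.
dQ/dY = 8.92/Y = 0.000187774 at this income.
η = (dQ/dY)·(Y/Q) = 0.000187774 × (47504/41.056) = 0.217.
Since 0 < η < 1, the good is a necessity.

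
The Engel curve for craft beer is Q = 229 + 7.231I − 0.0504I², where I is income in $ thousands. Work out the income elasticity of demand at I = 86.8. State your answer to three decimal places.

At I = 86.8: Q = 476.9251.
dQ/dI = 7.231 − 0.1008I = -1.51844.
η = (dQ/dI)·(I/Q) = -1.51844 × (86.8/476.9251) = -0.276.

-0.276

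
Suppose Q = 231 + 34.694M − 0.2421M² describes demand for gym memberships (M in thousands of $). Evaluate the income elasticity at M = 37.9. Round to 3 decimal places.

0.517

At M = 37.9: Q = 1198.1477.
dQ/dM = 34.694 − 0.4842M = 16.34282.
η = (dQ/dM)·(M/Q) = 16.34282 × (37.9/1198.1477) = 0.517.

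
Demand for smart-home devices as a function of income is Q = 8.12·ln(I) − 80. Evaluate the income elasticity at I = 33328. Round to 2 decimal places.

1.78

At I = 33328: Q = 4.563.
dQ/dI = 8.12/I = 0.000243639 at this income.
η = (dQ/dI)·(I/Q) = 0.000243639 × (33328/4.563) = 1.78.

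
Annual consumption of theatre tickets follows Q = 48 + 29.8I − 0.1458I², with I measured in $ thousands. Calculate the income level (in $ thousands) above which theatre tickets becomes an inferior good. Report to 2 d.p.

dQ/dI = 29.8 − 0.2916I.
The good is inferior where dQ/dI < 0. Setting dQ/dI = 0 gives I = 29.8 / 0.2916 = 102.19.

102.19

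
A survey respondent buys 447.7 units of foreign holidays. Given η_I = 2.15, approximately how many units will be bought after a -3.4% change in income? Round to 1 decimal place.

415.0

%ΔQ ≈ η × %ΔI = 2.15 × (-3.4%) = -7.31%.
New Q ≈ 447.7 × (1 − 0.0731) = 415.0.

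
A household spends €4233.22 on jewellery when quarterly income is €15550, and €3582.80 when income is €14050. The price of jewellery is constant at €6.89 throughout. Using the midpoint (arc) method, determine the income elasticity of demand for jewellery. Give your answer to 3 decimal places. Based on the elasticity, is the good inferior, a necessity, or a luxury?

With a constant price, Q₁ = 4233.22/6.89 = 614.401 and Q₂ = 3582.80/6.89 = 520.000 (equivalently, work directly with expenditure since P cancels).
Midpoint %ΔQ = (3582.80 − 4233.22)/3908.01 = -0.16643; midpoint %ΔI = (14050 − 15550)/14800 = -0.10135.
η = -0.16643 / -0.10135 = 1.642.
η > 1 ⇒ luxury.

1.642 (luxury)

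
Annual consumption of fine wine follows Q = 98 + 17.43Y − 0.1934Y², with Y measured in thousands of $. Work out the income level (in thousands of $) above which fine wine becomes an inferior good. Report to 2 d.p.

dQ/dY = 17.43 − 0.3868Y.
The good is inferior where dQ/dY < 0. Setting dQ/dY = 0 gives Y = 17.43 / 0.3868 = 45.06.

45.06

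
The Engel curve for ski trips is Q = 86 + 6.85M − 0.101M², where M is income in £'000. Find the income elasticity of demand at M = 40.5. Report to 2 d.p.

At M = 40.5: Q = 197.7598.
dQ/dM = 6.85 − 0.202M = -1.33100.
η = (dQ/dM)·(M/Q) = -1.33100 × (40.5/197.7598) = -0.27.

-0.27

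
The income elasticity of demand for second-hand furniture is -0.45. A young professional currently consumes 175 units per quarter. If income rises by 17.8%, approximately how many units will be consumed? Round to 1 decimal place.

161.0

%ΔQ ≈ η × %ΔI = -0.45 × 17.8% = -8.01%.
New Q ≈ 175 × (1 − 0.0801) = 161.0.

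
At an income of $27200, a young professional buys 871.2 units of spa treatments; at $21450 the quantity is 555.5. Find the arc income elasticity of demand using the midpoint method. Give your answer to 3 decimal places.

1.872

ΔQ = 555.5 − 871.2 = -315.7; midpoint Q̄ = (871.2 + 555.5)/2 = 713.35.
ΔI = 21450 − 27200 = -5750; midpoint Ī = (27200 + 21450)/2 = 24325.
η = (ΔQ/Q̄) ÷ (ΔI/Ī) = (-315.7/713.35) ÷ (-5750/24325) = 1.872.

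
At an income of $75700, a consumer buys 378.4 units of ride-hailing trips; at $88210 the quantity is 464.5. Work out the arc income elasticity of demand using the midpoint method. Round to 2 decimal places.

1.34

ΔQ = 464.5 − 378.4 = 86.1; midpoint Q̄ = (378.4 + 464.5)/2 = 421.45.
ΔI = 88210 − 75700 = 12510; midpoint Ī = (75700 + 88210)/2 = 81955.
η = (ΔQ/Q̄) ÷ (ΔI/Ī) = (86.1/421.45) ÷ (12510/81955) = 1.34.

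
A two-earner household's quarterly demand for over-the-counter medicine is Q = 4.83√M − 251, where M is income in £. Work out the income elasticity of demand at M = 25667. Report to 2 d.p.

0.74

At M = 25667: Q = 522.811.
dQ/dM = 4.83/(2√M) = 0.015074 at this income.
η = (dQ/dM)·(M/Q) = 0.015074 × (25667/522.811) = 0.74.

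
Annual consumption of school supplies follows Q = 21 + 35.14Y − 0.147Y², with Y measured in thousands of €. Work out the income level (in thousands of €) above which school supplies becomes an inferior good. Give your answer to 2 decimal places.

dQ/dY = 35.14 − 0.294Y.
The good is inferior where dQ/dY < 0. Setting dQ/dY = 0 gives Y = 35.14 / 0.294 = 119.52.

119.52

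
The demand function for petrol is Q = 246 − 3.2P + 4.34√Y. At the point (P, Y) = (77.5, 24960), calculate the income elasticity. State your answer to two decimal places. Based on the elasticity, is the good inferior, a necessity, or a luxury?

At P = 77.5, Y = 24960: Q = 683.665.
Holding P constant, ∂Q/∂Y = 4.34/(2√Y) = 0.0137353.
η_Y = (∂Q/∂Y)·(Y/Q) = 0.0137353 × (24960/683.665) = 0.50.
Since 0 < η < 1, this is a necessity.

0.50 (necessity)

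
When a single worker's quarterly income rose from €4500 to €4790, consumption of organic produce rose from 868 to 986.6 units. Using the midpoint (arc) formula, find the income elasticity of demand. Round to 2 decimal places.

2.05

ΔQ = 986.6 − 868 = 118.6; midpoint Q̄ = (868 + 986.6)/2 = 927.3.
ΔI = 4790 − 4500 = 290; midpoint Ī = (4500 + 4790)/2 = 4645.
η = (ΔQ/Q̄) ÷ (ΔI/Ī) = (118.6/927.3) ÷ (290/4645) = 2.05.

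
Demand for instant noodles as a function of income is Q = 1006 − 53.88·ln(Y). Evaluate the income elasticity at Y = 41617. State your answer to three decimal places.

-0.124

At Y = 41617: Q = 432.918.
dQ/dY = -53.88/Y = -0.00129466 at this income.
η = (dQ/dY)·(Y/Q) = -0.00129466 × (41617/432.918) = -0.124.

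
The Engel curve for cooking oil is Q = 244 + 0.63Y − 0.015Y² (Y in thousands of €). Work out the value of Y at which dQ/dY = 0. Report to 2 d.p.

21.00

dQ/dY = 0.63 − 0.03Y.
The good is inferior where dQ/dY < 0. Setting dQ/dY = 0 gives Y = 0.63 / 0.03 = 21.00.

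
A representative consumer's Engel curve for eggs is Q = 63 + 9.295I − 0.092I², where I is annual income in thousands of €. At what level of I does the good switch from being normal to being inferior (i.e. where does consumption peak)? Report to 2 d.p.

50.52

dQ/dI = 9.295 − 0.184I.
The good is inferior where dQ/dI < 0. Setting dQ/dI = 0 gives I = 9.295 / 0.184 = 50.52.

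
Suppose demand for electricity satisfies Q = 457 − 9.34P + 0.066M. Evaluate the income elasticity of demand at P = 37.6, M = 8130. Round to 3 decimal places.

At P = 37.6, M = 8130: Q = 642.396.
Holding P constant, ∂Q/∂M = 0.066.
η_M = (∂Q/∂M)·(M/Q) = 0.066 × (8130/642.396) = 0.835.

0.835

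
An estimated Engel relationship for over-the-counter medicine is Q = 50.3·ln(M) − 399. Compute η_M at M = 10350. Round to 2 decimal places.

0.76

At M = 10350: Q = 66.011.
dQ/dM = 50.3/M = 0.0048599 at this income.
η = (dQ/dM)·(M/Q) = 0.0048599 × (10350/66.011) = 0.76.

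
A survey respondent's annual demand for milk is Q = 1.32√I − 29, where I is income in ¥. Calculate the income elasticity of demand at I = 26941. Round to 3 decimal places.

0.577

At I = 26941: Q = 187.661.
dQ/dI = 1.32/(2√I) = 0.00402103 at this income.
η = (dQ/dI)·(I/Q) = 0.00402103 × (26941/187.661) = 0.577.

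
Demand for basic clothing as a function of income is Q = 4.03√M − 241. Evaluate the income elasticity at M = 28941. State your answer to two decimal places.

0.77

At M = 28941: Q = 444.586.
dQ/dM = 4.03/(2√M) = 0.0118445 at this income.
η = (dQ/dM)·(M/Q) = 0.0118445 × (28941/444.586) = 0.77.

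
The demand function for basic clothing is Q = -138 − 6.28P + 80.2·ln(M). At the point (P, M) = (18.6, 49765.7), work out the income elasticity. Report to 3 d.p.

At P = 18.6, M = 49765.7: Q = 612.562.
Holding P constant, ∂Q/∂M = 80.2/M = 0.00161155.
η_M = (∂Q/∂M)·(M/Q) = 0.00161155 × (49765.7/612.562) = 0.131.

0.131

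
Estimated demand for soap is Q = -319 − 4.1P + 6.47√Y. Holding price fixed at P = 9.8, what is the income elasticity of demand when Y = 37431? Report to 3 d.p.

0.701

At P = 9.8, Y = 37431: Q = 892.577.
Holding P constant, ∂Q/∂Y = 6.47/(2√Y) = 0.0167209.
η_Y = (∂Q/∂Y)·(Y/Q) = 0.0167209 × (37431/892.577) = 0.701.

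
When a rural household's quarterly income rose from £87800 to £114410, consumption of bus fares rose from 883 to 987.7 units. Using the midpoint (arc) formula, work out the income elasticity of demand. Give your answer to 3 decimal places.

ΔQ = 987.7 − 883 = 104.7; midpoint Q̄ = (883 + 987.7)/2 = 935.35.
ΔI = 114410 − 87800 = 26610; midpoint Ī = (87800 + 114410)/2 = 101105.
η = (ΔQ/Q̄) ÷ (ΔI/Ī) = (104.7/935.35) ÷ (26610/101105) = 0.425.

0.425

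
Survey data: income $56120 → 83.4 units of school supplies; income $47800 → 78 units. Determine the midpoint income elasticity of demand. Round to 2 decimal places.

0.42

ΔQ = 78 − 83.4 = -5.4; midpoint Q̄ = (83.4 + 78)/2 = 80.7.
ΔI = 47800 − 56120 = -8320; midpoint Ī = (56120 + 47800)/2 = 51960.
η = (ΔQ/Q̄) ÷ (ΔI/Ī) = (-5.4/80.7) ÷ (-8320/51960) = 0.42.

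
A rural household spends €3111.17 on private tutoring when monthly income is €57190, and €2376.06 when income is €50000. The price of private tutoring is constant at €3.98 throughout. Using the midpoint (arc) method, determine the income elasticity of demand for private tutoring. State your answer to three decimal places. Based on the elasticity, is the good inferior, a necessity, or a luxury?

1.997 (luxury)

With a constant price, Q₁ = 3111.17/3.98 = 781.701 and Q₂ = 2376.06/3.98 = 597.000 (equivalently, work directly with expenditure since P cancels).
Midpoint %ΔQ = (2376.06 − 3111.17)/2743.62 = -0.26793; midpoint %ΔI = (50000 − 57190)/53595 = -0.13415.
η = -0.26793 / -0.13415 = 1.997.
η > 1 ⇒ luxury.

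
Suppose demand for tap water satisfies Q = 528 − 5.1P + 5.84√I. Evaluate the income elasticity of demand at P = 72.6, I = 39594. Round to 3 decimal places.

0.440

At P = 72.6, I = 39594: Q = 1319.797.
Holding P constant, ∂Q/∂I = 5.84/(2√I) = 0.0146747.
η_I = (∂Q/∂I)·(I/Q) = 0.0146747 × (39594/1319.797) = 0.440.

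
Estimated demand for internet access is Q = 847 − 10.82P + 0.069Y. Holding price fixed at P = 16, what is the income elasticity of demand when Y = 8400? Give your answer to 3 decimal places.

At P = 16, Y = 8400: Q = 1253.480.
Holding P constant, ∂Q/∂Y = 0.069.
η_Y = (∂Q/∂Y)·(Y/Q) = 0.069 × (8400/1253.480) = 0.462.

0.462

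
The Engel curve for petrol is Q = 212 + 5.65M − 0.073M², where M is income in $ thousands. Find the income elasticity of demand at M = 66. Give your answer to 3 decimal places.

At M = 66: Q = 266.9120.
dQ/dM = 5.65 − 0.146M = -3.98600.
η = (dQ/dM)·(M/Q) = -3.98600 × (66/266.9120) = -0.986.

-0.986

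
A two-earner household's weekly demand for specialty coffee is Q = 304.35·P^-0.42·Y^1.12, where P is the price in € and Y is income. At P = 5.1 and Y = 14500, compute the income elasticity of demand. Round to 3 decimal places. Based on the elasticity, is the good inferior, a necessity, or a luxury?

1.120 (luxury)

For a multiplicative demand Q = A·P^α·Y^β, the income elasticity is β everywhere.
Here β = 1.12, so η = 1.120.
Since η > 1, this is a luxury.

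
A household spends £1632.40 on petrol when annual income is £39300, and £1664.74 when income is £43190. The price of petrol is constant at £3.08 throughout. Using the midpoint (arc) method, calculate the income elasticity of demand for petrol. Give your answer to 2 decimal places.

With a constant price, Q₁ = 1632.40/3.08 = 530.000 and Q₂ = 1664.74/3.08 = 540.500 (equivalently, work directly with expenditure since P cancels).
Midpoint %ΔQ = (1664.74 − 1632.40)/1648.57 = 0.01962; midpoint %ΔI = (43190 − 39300)/41245 = 0.09431.
η = 0.01962 / 0.09431 = 0.21.

0.21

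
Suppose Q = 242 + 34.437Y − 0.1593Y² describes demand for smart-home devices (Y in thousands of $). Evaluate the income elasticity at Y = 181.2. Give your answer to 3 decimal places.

At Y = 181.2: Q = 1251.6174.
dQ/dY = 34.437 − 0.3186Y = -23.29332.
η = (dQ/dY)·(Y/Q) = -23.29332 × (181.2/1251.6174) = -3.372.

-3.372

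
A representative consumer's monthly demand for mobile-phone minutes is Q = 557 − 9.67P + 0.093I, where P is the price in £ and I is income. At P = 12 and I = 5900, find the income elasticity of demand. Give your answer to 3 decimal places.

0.554

At P = 12, I = 5900: Q = 989.660.
Holding P constant, ∂Q/∂I = 0.093.
η_I = (∂Q/∂I)·(I/Q) = 0.093 × (5900/989.660) = 0.554.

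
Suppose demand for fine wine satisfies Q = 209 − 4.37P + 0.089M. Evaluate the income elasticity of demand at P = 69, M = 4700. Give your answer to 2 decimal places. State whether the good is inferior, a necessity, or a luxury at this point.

At P = 69, M = 4700: Q = 325.770.
Holding P constant, ∂Q/∂M = 0.089.
η_M = (∂Q/∂M)·(M/Q) = 0.089 × (4700/325.770) = 1.28.
Since η > 1, this is a luxury.

1.28 (luxury)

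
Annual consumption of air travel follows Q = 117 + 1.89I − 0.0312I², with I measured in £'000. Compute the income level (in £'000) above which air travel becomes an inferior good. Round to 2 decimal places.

30.29

dQ/dI = 1.89 − 0.0624I.
The good is inferior where dQ/dI < 0. Setting dQ/dI = 0 gives I = 1.89 / 0.0624 = 30.29.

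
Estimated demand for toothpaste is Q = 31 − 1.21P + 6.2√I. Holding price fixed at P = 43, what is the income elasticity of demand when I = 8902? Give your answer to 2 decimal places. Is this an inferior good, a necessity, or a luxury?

0.52 (necessity)

At P = 43, I = 8902: Q = 563.943.
Holding P constant, ∂Q/∂I = 6.2/(2√I) = 0.0328562.
η_I = (∂Q/∂I)·(I/Q) = 0.0328562 × (8902/563.943) = 0.52.
Since 0 < η < 1, this is a necessity.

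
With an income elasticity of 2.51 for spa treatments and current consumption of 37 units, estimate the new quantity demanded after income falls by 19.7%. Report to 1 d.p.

%ΔQ ≈ η × %ΔI = 2.51 × (-19.7%) = -49.447%.
New Q ≈ 37 × (1 − 0.49447) = 18.7.

18.7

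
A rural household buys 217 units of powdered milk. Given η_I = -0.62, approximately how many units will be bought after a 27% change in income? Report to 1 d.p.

%ΔQ ≈ η × %ΔI = -0.62 × 27% = -16.74%.
New Q ≈ 217 × (1 − 0.1674) = 180.7.

180.7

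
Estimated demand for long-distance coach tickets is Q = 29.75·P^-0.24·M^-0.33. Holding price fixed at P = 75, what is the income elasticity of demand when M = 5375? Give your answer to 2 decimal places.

For a multiplicative demand Q = A·P^α·M^β, the income elasticity is β everywhere.
Here β = -0.33, so η = -0.33.

-0.33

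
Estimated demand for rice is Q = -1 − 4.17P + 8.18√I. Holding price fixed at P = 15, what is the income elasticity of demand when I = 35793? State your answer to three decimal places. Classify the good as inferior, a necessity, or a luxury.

0.521 (necessity)

At P = 15, I = 35793: Q = 1484.027.
Holding P constant, ∂Q/∂I = 8.18/(2√I) = 0.0216184.
η_I = (∂Q/∂I)·(I/Q) = 0.0216184 × (35793/1484.027) = 0.521.
Since 0 < η < 1, this is a necessity.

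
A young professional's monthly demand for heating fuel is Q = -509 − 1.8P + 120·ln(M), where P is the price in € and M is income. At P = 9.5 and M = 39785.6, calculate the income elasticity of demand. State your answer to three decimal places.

0.161

At P = 9.5, M = 39785.6: Q = 744.851.
Holding P constant, ∂Q/∂M = 120/M = 0.00301617.
η_M = (∂Q/∂M)·(M/Q) = 0.00301617 × (39785.6/744.851) = 0.161.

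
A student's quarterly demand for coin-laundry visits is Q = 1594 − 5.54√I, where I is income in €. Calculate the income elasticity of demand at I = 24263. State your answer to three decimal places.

At I = 24263: Q = 731.057.
dQ/dI = -5.54/(2√I) = -0.0177831 at this income.
η = (dQ/dI)·(I/Q) = -0.0177831 × (24263/731.057) = -0.590.

-0.590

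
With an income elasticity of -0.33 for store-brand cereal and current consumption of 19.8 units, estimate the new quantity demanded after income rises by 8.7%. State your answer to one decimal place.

%ΔQ ≈ η × %ΔI = -0.33 × 8.7% = -2.871%.
New Q ≈ 19.8 × (1 − 0.02871) = 19.2.

19.2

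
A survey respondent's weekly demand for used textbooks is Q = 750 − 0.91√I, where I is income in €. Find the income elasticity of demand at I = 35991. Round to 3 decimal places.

At I = 35991: Q = 577.361.
dQ/dI = -0.91/(2√I) = -0.00239836 at this income.
η = (dQ/dI)·(I/Q) = -0.00239836 × (35991/577.361) = -0.150.

-0.150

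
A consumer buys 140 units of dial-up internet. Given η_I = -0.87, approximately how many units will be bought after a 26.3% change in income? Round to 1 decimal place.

%ΔQ ≈ η × %ΔI = -0.87 × 26.3% = -22.881%.
New Q ≈ 140 × (1 − 0.22881) = 108.0.

108.0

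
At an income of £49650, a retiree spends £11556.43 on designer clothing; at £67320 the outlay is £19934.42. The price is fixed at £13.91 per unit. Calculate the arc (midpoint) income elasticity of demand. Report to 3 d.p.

With a constant price, Q₁ = 11556.43/13.91 = 830.800 and Q₂ = 19934.42/13.91 = 1433.100 (equivalently, work directly with expenditure since P cancels).
Midpoint %ΔQ = (19934.42 − 11556.43)/15745.43 = 0.53209; midpoint %ΔI = (67320 − 49650)/58485 = 0.30213.
η = 0.53209 / 0.30213 = 1.761.

1.761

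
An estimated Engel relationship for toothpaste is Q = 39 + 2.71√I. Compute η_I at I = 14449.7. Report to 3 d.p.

0.447

At I = 14449.7: Q = 364.761.
dQ/dI = 2.71/(2√I) = 0.0112722 at this income.
η = (dQ/dI)·(I/Q) = 0.0112722 × (14449.7/364.761) = 0.447.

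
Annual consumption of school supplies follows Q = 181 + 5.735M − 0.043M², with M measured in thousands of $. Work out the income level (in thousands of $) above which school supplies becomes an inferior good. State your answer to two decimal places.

dQ/dM = 5.735 − 0.086M.
The good is inferior where dQ/dM < 0. Setting dQ/dM = 0 gives M = 5.735 / 0.086 = 66.69.

66.69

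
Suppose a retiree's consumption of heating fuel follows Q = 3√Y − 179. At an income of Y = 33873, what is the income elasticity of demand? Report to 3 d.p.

0.740

At Y = 33873: Q = 373.139.
dQ/dY = 3/(2√Y) = 0.00815013 at this income.
η = (dQ/dY)·(Y/Q) = 0.00815013 × (33873/373.139) = 0.740.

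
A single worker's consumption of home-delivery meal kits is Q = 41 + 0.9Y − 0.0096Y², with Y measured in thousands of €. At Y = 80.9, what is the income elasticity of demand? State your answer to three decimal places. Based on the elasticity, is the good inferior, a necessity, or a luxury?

-1.037 (inferior good)

At Y = 80.9: Q = 50.9798.
dQ/dY = 0.9 − 0.0192Y = -0.65328.
η = (dQ/dY)·(Y/Q) = -0.65328 × (80.9/50.9798) = -1.037.
η < 0 ⇒ inferior good.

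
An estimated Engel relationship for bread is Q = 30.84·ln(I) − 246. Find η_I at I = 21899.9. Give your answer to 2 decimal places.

At I = 21899.9: Q = 62.222.
dQ/dI = 30.84/I = 0.00140823 at this income.
η = (dQ/dI)·(I/Q) = 0.00140823 × (21899.9/62.222) = 0.50.

0.50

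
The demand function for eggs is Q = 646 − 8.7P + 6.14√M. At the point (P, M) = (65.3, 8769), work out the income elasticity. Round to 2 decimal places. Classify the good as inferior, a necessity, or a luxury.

At P = 65.3, M = 8769: Q = 652.858.
Holding P constant, ∂Q/∂M = 6.14/(2√M) = 0.0327841.
η_M = (∂Q/∂M)·(M/Q) = 0.0327841 × (8769/652.858) = 0.44.
Since 0 < η < 1, this is a necessity.

0.44 (necessity)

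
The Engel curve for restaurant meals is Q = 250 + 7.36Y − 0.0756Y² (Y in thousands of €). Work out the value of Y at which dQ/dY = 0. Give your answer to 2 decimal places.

48.68

dQ/dY = 7.36 − 0.1512Y.
The good is inferior where dQ/dY < 0. Setting dQ/dY = 0 gives Y = 7.36 / 0.1512 = 48.68.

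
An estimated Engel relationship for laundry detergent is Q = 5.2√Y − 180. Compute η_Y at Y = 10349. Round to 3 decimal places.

0.758

At Y = 10349: Q = 348.996.
dQ/dY = 5.2/(2√Y) = 0.0255578 at this income.
η = (dQ/dY)·(Y/Q) = 0.0255578 × (10349/348.996) = 0.758.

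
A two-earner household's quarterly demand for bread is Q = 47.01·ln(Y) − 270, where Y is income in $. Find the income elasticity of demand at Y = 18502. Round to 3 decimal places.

0.245

At Y = 18502: Q = 191.903.
dQ/dY = 47.01/Y = 0.00254081 at this income.
η = (dQ/dY)·(Y/Q) = 0.00254081 × (18502/191.903) = 0.245.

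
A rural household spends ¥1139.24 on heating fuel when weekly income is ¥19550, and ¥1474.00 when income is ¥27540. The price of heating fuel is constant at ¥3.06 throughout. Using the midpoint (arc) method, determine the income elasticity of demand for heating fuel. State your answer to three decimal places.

0.755

With a constant price, Q₁ = 1139.24/3.06 = 372.301 and Q₂ = 1474.00/3.06 = 481.699 (equivalently, work directly with expenditure since P cancels).
Midpoint %ΔQ = (1474.00 − 1139.24)/1306.62 = 0.25620; midpoint %ΔI = (27540 − 19550)/23545 = 0.33935.
η = 0.25620 / 0.33935 = 0.755.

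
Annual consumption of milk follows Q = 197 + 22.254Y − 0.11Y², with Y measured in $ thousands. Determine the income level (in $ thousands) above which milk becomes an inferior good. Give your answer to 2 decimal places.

101.15

dQ/dY = 22.254 − 0.22Y.
The good is inferior where dQ/dY < 0. Setting dQ/dY = 0 gives Y = 22.254 / 0.22 = 101.15.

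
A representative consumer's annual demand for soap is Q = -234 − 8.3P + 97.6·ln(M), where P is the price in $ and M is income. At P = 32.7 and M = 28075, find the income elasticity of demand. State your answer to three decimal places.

0.197

At P = 32.7, M = 28075: Q = 494.271.
Holding P constant, ∂Q/∂M = 97.6/M = 0.0034764.
η_M = (∂Q/∂M)·(M/Q) = 0.0034764 × (28075/494.271) = 0.197.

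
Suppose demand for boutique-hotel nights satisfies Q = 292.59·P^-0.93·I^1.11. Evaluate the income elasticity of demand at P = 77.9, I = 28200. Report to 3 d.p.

For a multiplicative demand Q = A·P^α·I^β, the income elasticity is β everywhere.
Here β = 1.11, so η = 1.110.

1.110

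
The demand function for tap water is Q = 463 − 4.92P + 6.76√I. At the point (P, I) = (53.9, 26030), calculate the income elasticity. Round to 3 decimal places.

At P = 53.9, I = 26030: Q = 1288.458.
Holding P constant, ∂Q/∂I = 6.76/(2√I) = 0.0209498.
η_I = (∂Q/∂I)·(I/Q) = 0.0209498 × (26030/1288.458) = 0.423.

0.423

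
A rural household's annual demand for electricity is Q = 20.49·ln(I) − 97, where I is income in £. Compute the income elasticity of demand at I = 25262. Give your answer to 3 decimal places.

At I = 25262: Q = 110.708.
dQ/dI = 20.49/I = 0.0008111 at this income.
η = (dQ/dI)·(I/Q) = 0.0008111 × (25262/110.708) = 0.185.

0.185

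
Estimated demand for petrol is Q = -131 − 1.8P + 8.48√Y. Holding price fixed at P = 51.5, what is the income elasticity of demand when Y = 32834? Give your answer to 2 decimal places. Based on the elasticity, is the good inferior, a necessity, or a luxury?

0.59 (necessity)

At P = 51.5, Y = 32834: Q = 1312.889.
Holding P constant, ∂Q/∂Y = 8.48/(2√Y) = 0.0233994.
η_Y = (∂Q/∂Y)·(Y/Q) = 0.0233994 × (32834/1312.889) = 0.59.
Since 0 < η < 1, this is a necessity.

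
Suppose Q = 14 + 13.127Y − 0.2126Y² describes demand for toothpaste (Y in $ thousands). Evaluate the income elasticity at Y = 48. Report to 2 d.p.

At Y = 48: Q = 154.2656.
dQ/dY = 13.127 − 0.4252Y = -7.28260.
η = (dQ/dY)·(Y/Q) = -7.28260 × (48/154.2656) = -2.27.

-2.27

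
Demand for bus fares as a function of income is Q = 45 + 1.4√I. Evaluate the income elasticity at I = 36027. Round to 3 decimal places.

0.428

At I = 36027: Q = 310.731.
dQ/dI = 1.4/(2√I) = 0.00368794 at this income.
η = (dQ/dI)·(I/Q) = 0.00368794 × (36027/310.731) = 0.428.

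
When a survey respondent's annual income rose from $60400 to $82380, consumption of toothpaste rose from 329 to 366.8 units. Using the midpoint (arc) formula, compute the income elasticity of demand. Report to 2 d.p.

ΔQ = 366.8 − 329 = 37.8; midpoint Q̄ = (329 + 366.8)/2 = 347.9.
ΔI = 82380 − 60400 = 21980; midpoint Ī = (60400 + 82380)/2 = 71390.
η = (ΔQ/Q̄) ÷ (ΔI/Ī) = (37.8/347.9) ÷ (21980/71390) = 0.35.

0.35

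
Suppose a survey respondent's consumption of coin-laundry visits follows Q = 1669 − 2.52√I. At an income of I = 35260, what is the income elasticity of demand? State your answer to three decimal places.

-0.198

At I = 35260: Q = 1195.803.
dQ/dI = -2.52/(2√I) = -0.00671011 at this income.
η = (dQ/dI)·(I/Q) = -0.00671011 × (35260/1195.803) = -0.198.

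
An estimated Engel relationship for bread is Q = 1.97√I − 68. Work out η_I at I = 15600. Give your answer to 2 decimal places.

At I = 15600: Q = 178.053.
dQ/dI = 1.97/(2√I) = 0.00788631 at this income.
η = (dQ/dI)·(I/Q) = 0.00788631 × (15600/178.053) = 0.69.

0.69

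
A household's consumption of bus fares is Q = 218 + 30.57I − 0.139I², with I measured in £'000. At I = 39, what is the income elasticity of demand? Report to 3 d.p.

0.642

At I = 39: Q = 1198.8110.
dQ/dI = 30.57 − 0.278I = 19.72800.
η = (dQ/dI)·(I/Q) = 19.72800 × (39/1198.8110) = 0.642.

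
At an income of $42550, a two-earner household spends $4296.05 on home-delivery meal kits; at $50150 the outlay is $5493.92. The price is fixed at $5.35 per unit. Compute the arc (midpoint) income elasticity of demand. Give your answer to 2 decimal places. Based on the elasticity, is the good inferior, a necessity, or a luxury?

1.49 (luxury)

With a constant price, Q₁ = 4296.05/5.35 = 803.000 and Q₂ = 5493.92/5.35 = 1026.901 (equivalently, work directly with expenditure since P cancels).
Midpoint %ΔQ = (5493.92 − 4296.05)/4894.99 = 0.24471; midpoint %ΔI = (50150 − 42550)/46350 = 0.16397.
η = 0.24471 / 0.16397 = 1.49.
η > 1 ⇒ luxury.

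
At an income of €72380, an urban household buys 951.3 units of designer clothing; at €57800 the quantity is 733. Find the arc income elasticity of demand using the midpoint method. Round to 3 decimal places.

1.157

ΔQ = 733 − 951.3 = -218.3; midpoint Q̄ = (951.3 + 733)/2 = 842.15.
ΔI = 57800 − 72380 = -14580; midpoint Ī = (72380 + 57800)/2 = 65090.
η = (ΔQ/Q̄) ÷ (ΔI/Ī) = (-218.3/842.15) ÷ (-14580/65090) = 1.157.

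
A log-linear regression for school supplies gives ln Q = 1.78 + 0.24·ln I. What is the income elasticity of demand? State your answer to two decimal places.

In a log-linear demand, the coefficient on ln I is the income elasticity.
So η = 0.24.

0.24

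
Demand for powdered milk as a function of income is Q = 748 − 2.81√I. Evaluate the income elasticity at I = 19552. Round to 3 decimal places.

-0.553

At I = 19552: Q = 355.082.
dQ/dI = -2.81/(2√I) = -0.010048 at this income.
η = (dQ/dI)·(I/Q) = -0.010048 × (19552/355.082) = -0.553.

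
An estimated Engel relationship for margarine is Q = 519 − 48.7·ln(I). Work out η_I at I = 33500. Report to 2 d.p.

-4.21

At I = 33500: Q = 11.580.
dQ/dI = -48.7/I = -0.00145373 at this income.
η = (dQ/dI)·(I/Q) = -0.00145373 × (33500/11.580) = -4.21.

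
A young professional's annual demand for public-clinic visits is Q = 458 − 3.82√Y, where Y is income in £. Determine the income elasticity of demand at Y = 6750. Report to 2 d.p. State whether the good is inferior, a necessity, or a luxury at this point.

At Y = 6750: Q = 144.155.
dQ/dY = -3.82/(2√Y) = -0.0232478 at this income.
η = (dQ/dY)·(Y/Q) = -0.0232478 × (6750/144.155) = -1.09.
Since η < 0, the good is an inferior good.

-1.09 (inferior good)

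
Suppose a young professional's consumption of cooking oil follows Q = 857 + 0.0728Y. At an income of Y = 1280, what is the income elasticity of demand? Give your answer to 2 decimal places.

0.10

At Y = 1280: Q = 950.184.
dQ/dY = 0.0728.
η = (dQ/dY)·(Y/Q) = 0.0728 × (1280/950.184) = 0.10.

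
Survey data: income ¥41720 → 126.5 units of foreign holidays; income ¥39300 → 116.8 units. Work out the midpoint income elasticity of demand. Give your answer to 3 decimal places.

1.335

ΔQ = 116.8 − 126.5 = -9.7; midpoint Q̄ = (126.5 + 116.8)/2 = 121.65.
ΔI = 39300 − 41720 = -2420; midpoint Ī = (41720 + 39300)/2 = 40510.
η = (ΔQ/Q̄) ÷ (ΔI/Ī) = (-9.7/121.65) ÷ (-2420/40510) = 1.335.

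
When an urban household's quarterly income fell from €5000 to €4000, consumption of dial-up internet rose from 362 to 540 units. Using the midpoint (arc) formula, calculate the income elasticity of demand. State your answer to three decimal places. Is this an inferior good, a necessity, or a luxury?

-1.776 (inferior good)

ΔQ = 540 − 362 = 178; midpoint Q̄ = (362 + 540)/2 = 451.
ΔI = 4000 − 5000 = -1000; midpoint Ī = (5000 + 4000)/2 = 4500.
η = (ΔQ/Q̄) ÷ (ΔI/Ī) = (178/451) ÷ (-1000/4500) = -1.776.
η < 0 ⇒ inferior good.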